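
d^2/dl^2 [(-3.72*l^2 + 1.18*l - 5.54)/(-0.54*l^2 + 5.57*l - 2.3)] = (-1.77635683940025e-15*l^4 + 21.689856*l^3 - 18.028656*l^2 - 91.185912*l + 339.118172)/(0.157464*l^6 - 4.872636*l^5 + 52.272378*l^4 - 214.316333*l^3 + 222.64161*l^2 - 88.3959*l + 12.167)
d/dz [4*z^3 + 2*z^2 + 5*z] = 12*z^2 + 4*z + 5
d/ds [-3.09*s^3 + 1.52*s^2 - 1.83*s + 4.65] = -9.27*s^2 + 3.04*s - 1.83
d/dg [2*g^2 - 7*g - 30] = 4*g - 7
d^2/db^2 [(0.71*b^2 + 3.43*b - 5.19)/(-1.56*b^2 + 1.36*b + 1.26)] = (-19.707168*b^3 + 67.408848*b^2 - 106.518672*b + 49.10268)/(3.796416*b^6 - 9.929088*b^5 - 0.542879999999998*b^4 + 13.52384*b^3 + 0.438479999999998*b^2 - 6.477408*b - 2.000376)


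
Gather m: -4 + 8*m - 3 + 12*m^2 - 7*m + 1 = 12*m^2 + m - 6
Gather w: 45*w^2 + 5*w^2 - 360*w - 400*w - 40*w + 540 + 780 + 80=50*w^2 - 800*w + 1400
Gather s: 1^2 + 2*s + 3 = 2*s + 4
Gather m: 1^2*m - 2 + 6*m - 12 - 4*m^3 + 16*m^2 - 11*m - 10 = -4*m^3 + 16*m^2 - 4*m - 24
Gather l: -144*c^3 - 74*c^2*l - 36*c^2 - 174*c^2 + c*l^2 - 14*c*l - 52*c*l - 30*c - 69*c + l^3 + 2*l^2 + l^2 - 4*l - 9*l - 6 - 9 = -144*c^3 - 210*c^2 - 99*c + l^3 + l^2*(c + 3) + l*(-74*c^2 - 66*c - 13) - 15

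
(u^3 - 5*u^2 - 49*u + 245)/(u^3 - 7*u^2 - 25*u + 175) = (u + 7)/(u + 5)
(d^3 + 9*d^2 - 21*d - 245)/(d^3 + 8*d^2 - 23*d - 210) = (d + 7)/(d + 6)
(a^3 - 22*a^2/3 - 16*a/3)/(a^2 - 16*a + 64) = a*(3*a + 2)/(3*(a - 8))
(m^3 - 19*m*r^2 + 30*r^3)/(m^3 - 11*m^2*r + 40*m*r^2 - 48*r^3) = (m^2 + 3*m*r - 10*r^2)/(m^2 - 8*m*r + 16*r^2)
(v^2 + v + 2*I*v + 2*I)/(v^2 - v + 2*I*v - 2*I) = (v + 1)/(v - 1)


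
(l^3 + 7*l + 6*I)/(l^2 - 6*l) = (l^3 + 7*l + 6*I)/(l*(l - 6))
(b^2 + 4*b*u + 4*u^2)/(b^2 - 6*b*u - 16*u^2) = (-b - 2*u)/(-b + 8*u)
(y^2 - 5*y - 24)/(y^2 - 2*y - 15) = (y - 8)/(y - 5)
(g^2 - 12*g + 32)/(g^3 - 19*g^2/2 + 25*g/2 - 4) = 2*(g - 4)/(2*g^2 - 3*g + 1)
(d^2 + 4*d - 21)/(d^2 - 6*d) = (d^2 + 4*d - 21)/(d*(d - 6))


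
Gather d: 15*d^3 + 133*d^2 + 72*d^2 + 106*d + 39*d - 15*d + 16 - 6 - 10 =15*d^3 + 205*d^2 + 130*d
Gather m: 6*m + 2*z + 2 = 6*m + 2*z + 2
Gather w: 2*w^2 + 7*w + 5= 2*w^2 + 7*w + 5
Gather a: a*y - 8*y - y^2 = a*y - y^2 - 8*y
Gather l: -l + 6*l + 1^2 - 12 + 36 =5*l + 25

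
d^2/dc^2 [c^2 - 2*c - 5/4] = 2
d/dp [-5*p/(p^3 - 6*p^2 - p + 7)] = 5*(2*p^3 - 6*p^2 - 7)/(p^6 - 12*p^5 + 34*p^4 + 26*p^3 - 83*p^2 - 14*p + 49)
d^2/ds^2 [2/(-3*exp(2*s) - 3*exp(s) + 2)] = 6*(-6*(2*exp(s) + 1)^2*exp(s) + (4*exp(s) + 1)*(3*exp(2*s) + 3*exp(s) - 2))*exp(s)/(3*exp(2*s) + 3*exp(s) - 2)^3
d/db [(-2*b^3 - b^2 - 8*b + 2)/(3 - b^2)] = 2*(b^4 - 13*b^2 - b - 12)/(b^4 - 6*b^2 + 9)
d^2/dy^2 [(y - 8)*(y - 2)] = 2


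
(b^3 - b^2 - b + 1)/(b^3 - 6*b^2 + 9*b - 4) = (b + 1)/(b - 4)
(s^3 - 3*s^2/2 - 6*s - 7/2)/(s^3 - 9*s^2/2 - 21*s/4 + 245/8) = 4*(s^2 + 2*s + 1)/(4*s^2 - 4*s - 35)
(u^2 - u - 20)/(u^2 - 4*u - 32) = (u - 5)/(u - 8)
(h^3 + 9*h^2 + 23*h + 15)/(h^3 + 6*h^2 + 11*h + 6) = (h + 5)/(h + 2)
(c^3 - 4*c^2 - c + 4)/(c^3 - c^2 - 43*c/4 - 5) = 4*(c^2 - 1)/(4*c^2 + 12*c + 5)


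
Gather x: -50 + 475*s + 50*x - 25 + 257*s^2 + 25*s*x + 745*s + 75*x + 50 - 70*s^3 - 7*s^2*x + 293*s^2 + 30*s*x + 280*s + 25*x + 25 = -70*s^3 + 550*s^2 + 1500*s + x*(-7*s^2 + 55*s + 150)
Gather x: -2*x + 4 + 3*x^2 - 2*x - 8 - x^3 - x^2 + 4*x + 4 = -x^3 + 2*x^2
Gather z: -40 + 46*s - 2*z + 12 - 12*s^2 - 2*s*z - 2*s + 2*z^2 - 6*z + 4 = -12*s^2 + 44*s + 2*z^2 + z*(-2*s - 8) - 24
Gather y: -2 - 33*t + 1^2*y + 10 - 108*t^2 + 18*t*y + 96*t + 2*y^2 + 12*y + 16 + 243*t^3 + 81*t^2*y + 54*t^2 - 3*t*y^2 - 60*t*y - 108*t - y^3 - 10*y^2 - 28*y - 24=243*t^3 - 54*t^2 - 45*t - y^3 + y^2*(-3*t - 8) + y*(81*t^2 - 42*t - 15)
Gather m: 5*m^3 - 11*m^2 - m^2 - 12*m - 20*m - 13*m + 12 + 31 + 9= 5*m^3 - 12*m^2 - 45*m + 52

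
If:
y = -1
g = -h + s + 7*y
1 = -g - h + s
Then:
No Solution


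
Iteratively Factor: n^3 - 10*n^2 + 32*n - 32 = (n - 4)*(n^2 - 6*n + 8) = (n - 4)*(n - 2)*(n - 4)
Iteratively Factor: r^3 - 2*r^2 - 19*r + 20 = (r - 1)*(r^2 - r - 20) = (r - 5)*(r - 1)*(r + 4)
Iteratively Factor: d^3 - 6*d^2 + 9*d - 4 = (d - 1)*(d^2 - 5*d + 4) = (d - 4)*(d - 1)*(d - 1)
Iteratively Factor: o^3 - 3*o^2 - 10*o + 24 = (o + 3)*(o^2 - 6*o + 8) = (o - 2)*(o + 3)*(o - 4)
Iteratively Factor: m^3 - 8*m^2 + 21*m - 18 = (m - 3)*(m^2 - 5*m + 6) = (m - 3)*(m - 2)*(m - 3)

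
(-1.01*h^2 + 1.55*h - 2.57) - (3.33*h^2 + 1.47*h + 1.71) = -4.34*h^2 + 0.0800000000000001*h - 4.28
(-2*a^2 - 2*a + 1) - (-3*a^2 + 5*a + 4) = a^2 - 7*a - 3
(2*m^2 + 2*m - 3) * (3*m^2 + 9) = 6*m^4 + 6*m^3 + 9*m^2 + 18*m - 27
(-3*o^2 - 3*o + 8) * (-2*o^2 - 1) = 6*o^4 + 6*o^3 - 13*o^2 + 3*o - 8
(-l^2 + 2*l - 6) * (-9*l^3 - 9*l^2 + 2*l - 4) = 9*l^5 - 9*l^4 + 34*l^3 + 62*l^2 - 20*l + 24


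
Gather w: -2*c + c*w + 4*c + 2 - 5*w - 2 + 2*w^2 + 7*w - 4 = 2*c + 2*w^2 + w*(c + 2) - 4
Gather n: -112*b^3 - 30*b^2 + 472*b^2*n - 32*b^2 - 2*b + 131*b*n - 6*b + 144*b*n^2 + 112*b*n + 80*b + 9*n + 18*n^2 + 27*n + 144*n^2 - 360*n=-112*b^3 - 62*b^2 + 72*b + n^2*(144*b + 162) + n*(472*b^2 + 243*b - 324)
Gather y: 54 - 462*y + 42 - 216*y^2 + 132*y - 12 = -216*y^2 - 330*y + 84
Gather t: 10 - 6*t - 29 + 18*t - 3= 12*t - 22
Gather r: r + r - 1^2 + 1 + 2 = 2*r + 2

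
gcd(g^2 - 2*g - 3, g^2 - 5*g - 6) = g + 1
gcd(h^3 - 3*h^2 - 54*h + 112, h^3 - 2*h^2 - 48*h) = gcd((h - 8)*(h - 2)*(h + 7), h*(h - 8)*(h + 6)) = h - 8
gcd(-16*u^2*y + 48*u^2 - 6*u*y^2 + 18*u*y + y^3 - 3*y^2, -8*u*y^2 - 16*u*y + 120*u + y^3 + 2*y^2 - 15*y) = -8*u*y + 24*u + y^2 - 3*y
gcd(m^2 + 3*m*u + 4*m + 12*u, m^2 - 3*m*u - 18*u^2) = m + 3*u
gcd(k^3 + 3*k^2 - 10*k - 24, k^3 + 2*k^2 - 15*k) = k - 3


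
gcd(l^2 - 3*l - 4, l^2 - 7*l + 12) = l - 4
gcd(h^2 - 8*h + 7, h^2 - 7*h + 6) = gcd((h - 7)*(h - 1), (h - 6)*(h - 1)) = h - 1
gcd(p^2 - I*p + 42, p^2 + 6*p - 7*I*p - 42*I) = p - 7*I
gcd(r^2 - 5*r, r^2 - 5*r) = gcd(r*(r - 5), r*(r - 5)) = r^2 - 5*r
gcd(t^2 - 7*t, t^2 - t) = t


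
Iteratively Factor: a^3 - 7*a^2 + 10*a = (a - 2)*(a^2 - 5*a) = (a - 5)*(a - 2)*(a)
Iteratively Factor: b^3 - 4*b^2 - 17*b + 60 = (b - 5)*(b^2 + b - 12) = (b - 5)*(b - 3)*(b + 4)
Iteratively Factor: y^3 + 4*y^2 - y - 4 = (y + 4)*(y^2 - 1) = (y + 1)*(y + 4)*(y - 1)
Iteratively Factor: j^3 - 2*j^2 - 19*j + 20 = (j + 4)*(j^2 - 6*j + 5) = (j - 5)*(j + 4)*(j - 1)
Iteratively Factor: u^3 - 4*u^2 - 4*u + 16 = (u - 2)*(u^2 - 2*u - 8) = (u - 4)*(u - 2)*(u + 2)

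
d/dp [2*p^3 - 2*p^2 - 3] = 2*p*(3*p - 2)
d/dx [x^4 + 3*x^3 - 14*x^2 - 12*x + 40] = 4*x^3 + 9*x^2 - 28*x - 12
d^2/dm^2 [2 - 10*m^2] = -20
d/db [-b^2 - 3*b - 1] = -2*b - 3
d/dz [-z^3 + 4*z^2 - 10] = z*(8 - 3*z)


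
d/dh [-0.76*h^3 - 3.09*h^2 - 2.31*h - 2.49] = -2.28*h^2 - 6.18*h - 2.31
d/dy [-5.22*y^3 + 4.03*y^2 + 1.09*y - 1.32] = -15.66*y^2 + 8.06*y + 1.09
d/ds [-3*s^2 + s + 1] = 1 - 6*s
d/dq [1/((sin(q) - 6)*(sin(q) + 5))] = (-sin(2*q) + cos(q))/((sin(q) - 6)^2*(sin(q) + 5)^2)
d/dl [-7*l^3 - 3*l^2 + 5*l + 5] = -21*l^2 - 6*l + 5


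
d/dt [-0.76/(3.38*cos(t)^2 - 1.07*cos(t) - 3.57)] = (0.8132 - 5.1376*cos(t))*sin(t)/(-3.38*cos(t)^2 + 1.07*cos(t) + 3.57)^2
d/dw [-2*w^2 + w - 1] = 1 - 4*w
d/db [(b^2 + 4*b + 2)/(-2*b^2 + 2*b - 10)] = (5*b^2 - 6*b - 22)/(2*(b^4 - 2*b^3 + 11*b^2 - 10*b + 25))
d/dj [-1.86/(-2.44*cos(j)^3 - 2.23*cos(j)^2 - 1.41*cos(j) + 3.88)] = (13.6152*cos(j)^2 + 8.2956*cos(j) + 2.6226)*sin(j)/(2.44*cos(j)^3 + 2.23*cos(j)^2 + 1.41*cos(j) - 3.88)^2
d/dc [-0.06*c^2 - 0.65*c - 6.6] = -0.12*c - 0.65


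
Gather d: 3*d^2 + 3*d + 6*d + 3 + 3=3*d^2 + 9*d + 6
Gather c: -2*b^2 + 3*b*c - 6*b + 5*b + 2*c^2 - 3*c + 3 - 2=-2*b^2 - b + 2*c^2 + c*(3*b - 3) + 1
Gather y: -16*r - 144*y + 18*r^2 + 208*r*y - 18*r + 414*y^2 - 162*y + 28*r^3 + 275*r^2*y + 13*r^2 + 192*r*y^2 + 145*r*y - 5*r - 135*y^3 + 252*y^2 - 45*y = 28*r^3 + 31*r^2 - 39*r - 135*y^3 + y^2*(192*r + 666) + y*(275*r^2 + 353*r - 351)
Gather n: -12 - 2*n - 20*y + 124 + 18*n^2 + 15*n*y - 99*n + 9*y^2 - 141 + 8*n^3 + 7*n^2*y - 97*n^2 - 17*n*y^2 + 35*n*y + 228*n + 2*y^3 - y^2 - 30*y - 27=8*n^3 + n^2*(7*y - 79) + n*(-17*y^2 + 50*y + 127) + 2*y^3 + 8*y^2 - 50*y - 56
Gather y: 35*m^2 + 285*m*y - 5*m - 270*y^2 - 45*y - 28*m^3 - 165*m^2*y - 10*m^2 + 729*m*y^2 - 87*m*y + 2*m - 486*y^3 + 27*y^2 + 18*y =-28*m^3 + 25*m^2 - 3*m - 486*y^3 + y^2*(729*m - 243) + y*(-165*m^2 + 198*m - 27)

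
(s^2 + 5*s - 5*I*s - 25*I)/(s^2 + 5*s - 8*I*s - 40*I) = (s - 5*I)/(s - 8*I)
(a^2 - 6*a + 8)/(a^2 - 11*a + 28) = (a - 2)/(a - 7)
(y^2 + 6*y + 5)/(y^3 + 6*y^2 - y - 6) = (y + 5)/(y^2 + 5*y - 6)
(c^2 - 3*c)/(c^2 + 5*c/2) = 2*(c - 3)/(2*c + 5)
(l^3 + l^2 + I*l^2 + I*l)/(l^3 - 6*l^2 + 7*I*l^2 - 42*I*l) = (l^2 + l*(1 + I) + I)/(l^2 + l*(-6 + 7*I) - 42*I)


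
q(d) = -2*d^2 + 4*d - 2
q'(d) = 4 - 4*d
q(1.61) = -0.74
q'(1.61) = -2.44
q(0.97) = -0.00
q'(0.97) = 0.12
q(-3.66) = -43.43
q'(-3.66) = 18.64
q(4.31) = -21.91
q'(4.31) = -13.24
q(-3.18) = -34.94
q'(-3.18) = 16.72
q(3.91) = -16.94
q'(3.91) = -11.64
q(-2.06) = -18.73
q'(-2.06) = 12.24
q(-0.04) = -2.16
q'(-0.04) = 4.16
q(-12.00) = -338.00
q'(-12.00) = 52.00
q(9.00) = -128.00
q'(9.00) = -32.00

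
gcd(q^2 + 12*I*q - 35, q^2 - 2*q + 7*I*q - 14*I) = q + 7*I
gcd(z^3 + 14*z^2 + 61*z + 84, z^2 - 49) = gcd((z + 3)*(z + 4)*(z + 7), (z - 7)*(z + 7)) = z + 7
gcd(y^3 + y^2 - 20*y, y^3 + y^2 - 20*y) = y^3 + y^2 - 20*y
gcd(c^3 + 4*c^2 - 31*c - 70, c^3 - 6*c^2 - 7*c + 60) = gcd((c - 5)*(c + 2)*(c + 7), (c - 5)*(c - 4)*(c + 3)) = c - 5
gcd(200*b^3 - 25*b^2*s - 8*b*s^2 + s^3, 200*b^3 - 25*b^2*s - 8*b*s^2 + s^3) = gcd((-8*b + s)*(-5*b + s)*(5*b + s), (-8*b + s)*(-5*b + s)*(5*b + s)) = 200*b^3 - 25*b^2*s - 8*b*s^2 + s^3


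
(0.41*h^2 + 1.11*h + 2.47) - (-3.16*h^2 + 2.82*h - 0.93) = 3.57*h^2 - 1.71*h + 3.4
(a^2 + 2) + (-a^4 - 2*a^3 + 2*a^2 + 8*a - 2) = -a^4 - 2*a^3 + 3*a^2 + 8*a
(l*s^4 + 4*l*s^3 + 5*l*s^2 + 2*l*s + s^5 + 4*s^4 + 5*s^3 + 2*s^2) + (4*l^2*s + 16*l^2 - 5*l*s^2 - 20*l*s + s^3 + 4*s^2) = 4*l^2*s + 16*l^2 + l*s^4 + 4*l*s^3 - 18*l*s + s^5 + 4*s^4 + 6*s^3 + 6*s^2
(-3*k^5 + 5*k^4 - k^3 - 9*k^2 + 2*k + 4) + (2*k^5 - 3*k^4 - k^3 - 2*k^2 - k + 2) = -k^5 + 2*k^4 - 2*k^3 - 11*k^2 + k + 6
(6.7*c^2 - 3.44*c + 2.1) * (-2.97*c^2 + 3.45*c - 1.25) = -19.899*c^4 + 33.3318*c^3 - 26.48*c^2 + 11.545*c - 2.625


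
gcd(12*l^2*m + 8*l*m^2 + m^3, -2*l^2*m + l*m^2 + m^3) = 2*l*m + m^2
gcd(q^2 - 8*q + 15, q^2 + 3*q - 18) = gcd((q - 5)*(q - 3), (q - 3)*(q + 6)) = q - 3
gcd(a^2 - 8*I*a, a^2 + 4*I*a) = a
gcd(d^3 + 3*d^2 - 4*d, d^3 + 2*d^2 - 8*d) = d^2 + 4*d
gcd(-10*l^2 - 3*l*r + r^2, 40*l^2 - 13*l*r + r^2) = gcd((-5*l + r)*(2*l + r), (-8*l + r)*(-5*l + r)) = -5*l + r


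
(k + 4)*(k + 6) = k^2 + 10*k + 24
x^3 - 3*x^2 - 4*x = x*(x - 4)*(x + 1)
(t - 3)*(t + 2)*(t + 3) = t^3 + 2*t^2 - 9*t - 18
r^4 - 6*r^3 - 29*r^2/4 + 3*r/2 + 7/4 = (r - 7)*(r - 1/2)*(r + 1/2)*(r + 1)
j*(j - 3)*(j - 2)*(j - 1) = j^4 - 6*j^3 + 11*j^2 - 6*j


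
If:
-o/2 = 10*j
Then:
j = -o/20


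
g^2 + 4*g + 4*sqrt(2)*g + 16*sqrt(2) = (g + 4)*(g + 4*sqrt(2))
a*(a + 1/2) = a^2 + a/2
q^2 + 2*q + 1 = (q + 1)^2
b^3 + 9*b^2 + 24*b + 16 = (b + 1)*(b + 4)^2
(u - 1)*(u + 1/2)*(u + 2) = u^3 + 3*u^2/2 - 3*u/2 - 1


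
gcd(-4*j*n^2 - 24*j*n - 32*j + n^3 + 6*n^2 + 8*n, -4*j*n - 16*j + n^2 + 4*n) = 4*j*n + 16*j - n^2 - 4*n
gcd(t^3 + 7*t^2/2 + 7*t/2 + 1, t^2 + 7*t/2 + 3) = t + 2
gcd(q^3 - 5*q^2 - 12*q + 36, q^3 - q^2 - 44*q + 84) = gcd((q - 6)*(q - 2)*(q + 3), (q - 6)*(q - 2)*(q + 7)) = q^2 - 8*q + 12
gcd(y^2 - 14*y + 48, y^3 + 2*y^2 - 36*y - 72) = y - 6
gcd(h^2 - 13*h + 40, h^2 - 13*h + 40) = h^2 - 13*h + 40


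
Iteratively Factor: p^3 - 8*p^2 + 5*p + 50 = (p + 2)*(p^2 - 10*p + 25) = (p - 5)*(p + 2)*(p - 5)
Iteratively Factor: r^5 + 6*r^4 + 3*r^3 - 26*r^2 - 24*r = (r + 3)*(r^4 + 3*r^3 - 6*r^2 - 8*r) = (r + 3)*(r + 4)*(r^3 - r^2 - 2*r) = (r - 2)*(r + 3)*(r + 4)*(r^2 + r) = r*(r - 2)*(r + 3)*(r + 4)*(r + 1)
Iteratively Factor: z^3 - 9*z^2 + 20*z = (z - 5)*(z^2 - 4*z) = (z - 5)*(z - 4)*(z)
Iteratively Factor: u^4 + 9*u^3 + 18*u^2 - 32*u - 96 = (u + 3)*(u^3 + 6*u^2 - 32) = (u + 3)*(u + 4)*(u^2 + 2*u - 8) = (u + 3)*(u + 4)^2*(u - 2)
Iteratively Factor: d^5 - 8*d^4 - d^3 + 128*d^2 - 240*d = (d - 5)*(d^4 - 3*d^3 - 16*d^2 + 48*d) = d*(d - 5)*(d^3 - 3*d^2 - 16*d + 48) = d*(d - 5)*(d - 4)*(d^2 + d - 12) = d*(d - 5)*(d - 4)*(d + 4)*(d - 3)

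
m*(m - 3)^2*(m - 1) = m^4 - 7*m^3 + 15*m^2 - 9*m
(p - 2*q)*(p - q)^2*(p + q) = p^4 - 3*p^3*q + p^2*q^2 + 3*p*q^3 - 2*q^4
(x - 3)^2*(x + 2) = x^3 - 4*x^2 - 3*x + 18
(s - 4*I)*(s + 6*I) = s^2 + 2*I*s + 24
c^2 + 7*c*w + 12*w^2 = (c + 3*w)*(c + 4*w)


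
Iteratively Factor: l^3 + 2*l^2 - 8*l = (l)*(l^2 + 2*l - 8) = l*(l - 2)*(l + 4)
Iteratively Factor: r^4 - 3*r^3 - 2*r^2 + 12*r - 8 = (r + 2)*(r^3 - 5*r^2 + 8*r - 4) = (r - 2)*(r + 2)*(r^2 - 3*r + 2) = (r - 2)^2*(r + 2)*(r - 1)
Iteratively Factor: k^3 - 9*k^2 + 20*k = (k - 5)*(k^2 - 4*k) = (k - 5)*(k - 4)*(k)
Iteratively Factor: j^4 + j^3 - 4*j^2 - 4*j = (j)*(j^3 + j^2 - 4*j - 4) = j*(j + 1)*(j^2 - 4) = j*(j - 2)*(j + 1)*(j + 2)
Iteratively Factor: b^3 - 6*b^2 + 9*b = (b)*(b^2 - 6*b + 9) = b*(b - 3)*(b - 3)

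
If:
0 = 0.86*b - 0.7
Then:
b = 0.81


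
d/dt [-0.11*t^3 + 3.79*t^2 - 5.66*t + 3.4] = -0.33*t^2 + 7.58*t - 5.66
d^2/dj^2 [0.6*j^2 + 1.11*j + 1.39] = 1.20000000000000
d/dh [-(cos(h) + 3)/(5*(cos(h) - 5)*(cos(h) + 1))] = (sin(h)^2 - 6*cos(h) + 6)*sin(h)/(5*(cos(h) - 5)^2*(cos(h) + 1)^2)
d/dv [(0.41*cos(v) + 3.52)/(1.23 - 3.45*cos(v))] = -12.6483*sin(v)/(3.45*cos(v) - 1.23)^2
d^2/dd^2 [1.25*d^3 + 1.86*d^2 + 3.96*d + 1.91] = 7.5*d + 3.72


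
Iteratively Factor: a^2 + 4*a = (a + 4)*(a)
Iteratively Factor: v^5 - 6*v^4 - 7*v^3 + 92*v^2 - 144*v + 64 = (v - 4)*(v^4 - 2*v^3 - 15*v^2 + 32*v - 16) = (v - 4)*(v + 4)*(v^3 - 6*v^2 + 9*v - 4) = (v - 4)*(v - 1)*(v + 4)*(v^2 - 5*v + 4) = (v - 4)*(v - 1)^2*(v + 4)*(v - 4)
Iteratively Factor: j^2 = (j)*(j)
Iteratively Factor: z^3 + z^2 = (z)*(z^2 + z) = z^2*(z + 1)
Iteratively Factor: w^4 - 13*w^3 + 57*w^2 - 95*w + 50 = (w - 2)*(w^3 - 11*w^2 + 35*w - 25) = (w - 5)*(w - 2)*(w^2 - 6*w + 5) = (w - 5)^2*(w - 2)*(w - 1)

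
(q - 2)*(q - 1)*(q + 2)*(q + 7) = q^4 + 6*q^3 - 11*q^2 - 24*q + 28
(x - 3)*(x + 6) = x^2 + 3*x - 18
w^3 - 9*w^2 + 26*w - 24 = (w - 4)*(w - 3)*(w - 2)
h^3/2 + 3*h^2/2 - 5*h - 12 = (h/2 + 1)*(h - 3)*(h + 4)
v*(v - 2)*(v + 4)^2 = v^4 + 6*v^3 - 32*v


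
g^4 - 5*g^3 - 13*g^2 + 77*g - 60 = (g - 5)*(g - 3)*(g - 1)*(g + 4)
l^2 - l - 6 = (l - 3)*(l + 2)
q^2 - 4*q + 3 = (q - 3)*(q - 1)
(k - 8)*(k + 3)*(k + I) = k^3 - 5*k^2 + I*k^2 - 24*k - 5*I*k - 24*I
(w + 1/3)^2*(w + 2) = w^3 + 8*w^2/3 + 13*w/9 + 2/9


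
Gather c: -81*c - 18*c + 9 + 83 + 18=110 - 99*c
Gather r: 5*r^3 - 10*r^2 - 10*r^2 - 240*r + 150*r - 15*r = 5*r^3 - 20*r^2 - 105*r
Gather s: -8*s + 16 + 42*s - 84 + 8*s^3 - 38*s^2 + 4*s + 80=8*s^3 - 38*s^2 + 38*s + 12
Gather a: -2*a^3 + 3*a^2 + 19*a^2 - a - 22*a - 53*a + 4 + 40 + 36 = -2*a^3 + 22*a^2 - 76*a + 80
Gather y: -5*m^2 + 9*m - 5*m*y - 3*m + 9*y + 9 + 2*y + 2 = -5*m^2 + 6*m + y*(11 - 5*m) + 11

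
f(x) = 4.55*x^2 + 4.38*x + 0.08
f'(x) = 9.1*x + 4.38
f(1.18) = 11.58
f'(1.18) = 15.12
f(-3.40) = 37.79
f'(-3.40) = -26.56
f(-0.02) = -0.01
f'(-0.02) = 4.20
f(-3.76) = 47.94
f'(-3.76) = -29.84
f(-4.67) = 78.86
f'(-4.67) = -38.12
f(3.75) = 80.49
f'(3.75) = 38.50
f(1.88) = 24.40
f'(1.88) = 21.49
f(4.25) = 100.88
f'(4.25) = 43.06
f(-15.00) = 958.13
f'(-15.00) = -132.12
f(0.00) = 0.08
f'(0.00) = 4.38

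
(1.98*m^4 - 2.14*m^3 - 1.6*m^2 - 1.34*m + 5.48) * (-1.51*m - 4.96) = -2.9898*m^5 - 6.5894*m^4 + 13.0304*m^3 + 9.9594*m^2 - 1.6284*m - 27.1808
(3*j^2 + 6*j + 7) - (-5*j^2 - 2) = 8*j^2 + 6*j + 9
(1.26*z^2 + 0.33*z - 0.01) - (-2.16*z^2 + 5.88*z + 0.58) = 3.42*z^2 - 5.55*z - 0.59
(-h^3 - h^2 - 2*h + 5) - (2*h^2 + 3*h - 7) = -h^3 - 3*h^2 - 5*h + 12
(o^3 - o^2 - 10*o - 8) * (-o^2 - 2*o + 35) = -o^5 - o^4 + 47*o^3 - 7*o^2 - 334*o - 280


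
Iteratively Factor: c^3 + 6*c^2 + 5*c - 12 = (c - 1)*(c^2 + 7*c + 12) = (c - 1)*(c + 4)*(c + 3)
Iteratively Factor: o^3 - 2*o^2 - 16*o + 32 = (o - 4)*(o^2 + 2*o - 8) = (o - 4)*(o + 4)*(o - 2)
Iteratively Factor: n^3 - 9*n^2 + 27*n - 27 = (n - 3)*(n^2 - 6*n + 9) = (n - 3)^2*(n - 3)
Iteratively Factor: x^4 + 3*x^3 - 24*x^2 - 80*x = (x)*(x^3 + 3*x^2 - 24*x - 80) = x*(x + 4)*(x^2 - x - 20) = x*(x + 4)^2*(x - 5)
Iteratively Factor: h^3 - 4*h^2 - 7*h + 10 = (h + 2)*(h^2 - 6*h + 5) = (h - 1)*(h + 2)*(h - 5)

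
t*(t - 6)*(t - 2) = t^3 - 8*t^2 + 12*t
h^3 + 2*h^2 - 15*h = h*(h - 3)*(h + 5)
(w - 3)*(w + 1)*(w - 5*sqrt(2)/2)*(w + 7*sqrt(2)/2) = w^4 - 2*w^3 + sqrt(2)*w^3 - 41*w^2/2 - 2*sqrt(2)*w^2 - 3*sqrt(2)*w + 35*w + 105/2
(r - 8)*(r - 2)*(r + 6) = r^3 - 4*r^2 - 44*r + 96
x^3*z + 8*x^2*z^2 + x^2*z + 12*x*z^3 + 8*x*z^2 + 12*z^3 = (x + 2*z)*(x + 6*z)*(x*z + z)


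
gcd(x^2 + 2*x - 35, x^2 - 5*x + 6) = 1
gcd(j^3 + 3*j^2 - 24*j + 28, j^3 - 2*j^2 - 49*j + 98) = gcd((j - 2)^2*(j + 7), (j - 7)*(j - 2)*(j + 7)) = j^2 + 5*j - 14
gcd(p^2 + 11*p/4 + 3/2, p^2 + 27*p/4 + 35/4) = 1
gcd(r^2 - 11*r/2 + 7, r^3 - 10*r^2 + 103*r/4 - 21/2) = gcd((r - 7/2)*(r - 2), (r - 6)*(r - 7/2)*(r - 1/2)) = r - 7/2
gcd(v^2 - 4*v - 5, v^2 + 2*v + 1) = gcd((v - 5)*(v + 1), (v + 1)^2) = v + 1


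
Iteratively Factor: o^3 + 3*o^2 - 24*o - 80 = (o + 4)*(o^2 - o - 20) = (o - 5)*(o + 4)*(o + 4)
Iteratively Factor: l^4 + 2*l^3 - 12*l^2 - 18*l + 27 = (l + 3)*(l^3 - l^2 - 9*l + 9) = (l - 3)*(l + 3)*(l^2 + 2*l - 3) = (l - 3)*(l - 1)*(l + 3)*(l + 3)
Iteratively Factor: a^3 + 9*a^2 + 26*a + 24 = (a + 2)*(a^2 + 7*a + 12) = (a + 2)*(a + 3)*(a + 4)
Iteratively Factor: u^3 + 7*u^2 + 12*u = (u)*(u^2 + 7*u + 12) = u*(u + 3)*(u + 4)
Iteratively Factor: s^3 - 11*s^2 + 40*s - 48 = (s - 4)*(s^2 - 7*s + 12) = (s - 4)^2*(s - 3)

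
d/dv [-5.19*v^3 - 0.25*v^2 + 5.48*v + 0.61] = -15.57*v^2 - 0.5*v + 5.48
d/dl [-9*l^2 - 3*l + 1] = -18*l - 3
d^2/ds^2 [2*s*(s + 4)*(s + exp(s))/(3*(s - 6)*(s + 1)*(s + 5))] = 2*(s^8*exp(s) + 2*s^7*exp(s) - 76*s^6*exp(s) + 8*s^6 - 284*s^5*exp(s) + 186*s^5 + 1343*s^4*exp(s) + 1104*s^4 + 8534*s^3*exp(s) + 3602*s^3 + 15360*s^2*exp(s) + 5580*s^2 + 14640*s*exp(s) + 5400*s + 1560*exp(s) + 7200)/(3*(s^9 - 93*s^7 - 90*s^6 + 2883*s^5 + 5580*s^4 - 27091*s^3 - 86490*s^2 - 83700*s - 27000))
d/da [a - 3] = 1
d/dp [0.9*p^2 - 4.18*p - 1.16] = 1.8*p - 4.18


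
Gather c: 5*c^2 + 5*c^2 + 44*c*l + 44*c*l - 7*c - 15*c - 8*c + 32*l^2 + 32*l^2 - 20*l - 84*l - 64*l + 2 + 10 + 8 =10*c^2 + c*(88*l - 30) + 64*l^2 - 168*l + 20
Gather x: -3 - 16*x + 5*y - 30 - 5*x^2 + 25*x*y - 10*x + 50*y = -5*x^2 + x*(25*y - 26) + 55*y - 33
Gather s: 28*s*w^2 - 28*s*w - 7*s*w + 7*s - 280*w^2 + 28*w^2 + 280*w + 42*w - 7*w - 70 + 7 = s*(28*w^2 - 35*w + 7) - 252*w^2 + 315*w - 63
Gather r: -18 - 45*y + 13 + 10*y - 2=-35*y - 7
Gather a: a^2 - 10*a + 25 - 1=a^2 - 10*a + 24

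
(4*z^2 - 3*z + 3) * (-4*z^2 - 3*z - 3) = -16*z^4 - 15*z^2 - 9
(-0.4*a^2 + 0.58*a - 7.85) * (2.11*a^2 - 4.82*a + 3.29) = -0.844*a^4 + 3.1518*a^3 - 20.6751*a^2 + 39.7452*a - 25.8265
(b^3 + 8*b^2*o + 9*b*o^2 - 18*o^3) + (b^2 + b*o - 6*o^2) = b^3 + 8*b^2*o + b^2 + 9*b*o^2 + b*o - 18*o^3 - 6*o^2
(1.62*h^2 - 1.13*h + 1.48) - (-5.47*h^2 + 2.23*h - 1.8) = 7.09*h^2 - 3.36*h + 3.28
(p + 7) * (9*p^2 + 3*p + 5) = 9*p^3 + 66*p^2 + 26*p + 35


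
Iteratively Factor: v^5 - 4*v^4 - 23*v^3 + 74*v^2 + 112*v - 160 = (v + 2)*(v^4 - 6*v^3 - 11*v^2 + 96*v - 80) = (v + 2)*(v + 4)*(v^3 - 10*v^2 + 29*v - 20) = (v - 5)*(v + 2)*(v + 4)*(v^2 - 5*v + 4) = (v - 5)*(v - 1)*(v + 2)*(v + 4)*(v - 4)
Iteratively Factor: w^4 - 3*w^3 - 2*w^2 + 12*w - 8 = (w + 2)*(w^3 - 5*w^2 + 8*w - 4) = (w - 2)*(w + 2)*(w^2 - 3*w + 2) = (w - 2)*(w - 1)*(w + 2)*(w - 2)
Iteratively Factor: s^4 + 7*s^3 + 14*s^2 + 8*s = (s + 1)*(s^3 + 6*s^2 + 8*s) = s*(s + 1)*(s^2 + 6*s + 8) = s*(s + 1)*(s + 2)*(s + 4)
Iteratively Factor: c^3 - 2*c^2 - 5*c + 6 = (c + 2)*(c^2 - 4*c + 3) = (c - 3)*(c + 2)*(c - 1)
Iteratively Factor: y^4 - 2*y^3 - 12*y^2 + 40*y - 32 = (y - 2)*(y^3 - 12*y + 16) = (y - 2)^2*(y^2 + 2*y - 8) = (y - 2)^2*(y + 4)*(y - 2)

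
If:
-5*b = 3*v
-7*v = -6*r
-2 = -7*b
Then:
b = 2/7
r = -5/9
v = -10/21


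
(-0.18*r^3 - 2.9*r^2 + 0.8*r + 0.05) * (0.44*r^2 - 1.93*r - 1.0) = -0.0792*r^5 - 0.9286*r^4 + 6.129*r^3 + 1.378*r^2 - 0.8965*r - 0.05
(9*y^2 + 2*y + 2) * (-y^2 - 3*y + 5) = -9*y^4 - 29*y^3 + 37*y^2 + 4*y + 10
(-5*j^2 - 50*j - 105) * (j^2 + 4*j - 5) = -5*j^4 - 70*j^3 - 280*j^2 - 170*j + 525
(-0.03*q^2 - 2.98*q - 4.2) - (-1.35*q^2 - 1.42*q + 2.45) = 1.32*q^2 - 1.56*q - 6.65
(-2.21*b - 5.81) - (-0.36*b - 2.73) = -1.85*b - 3.08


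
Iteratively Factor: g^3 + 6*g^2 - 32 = (g - 2)*(g^2 + 8*g + 16) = (g - 2)*(g + 4)*(g + 4)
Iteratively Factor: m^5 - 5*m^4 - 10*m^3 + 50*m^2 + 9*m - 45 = (m + 1)*(m^4 - 6*m^3 - 4*m^2 + 54*m - 45) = (m - 5)*(m + 1)*(m^3 - m^2 - 9*m + 9) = (m - 5)*(m - 1)*(m + 1)*(m^2 - 9) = (m - 5)*(m - 1)*(m + 1)*(m + 3)*(m - 3)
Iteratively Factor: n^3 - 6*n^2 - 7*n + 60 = (n - 5)*(n^2 - n - 12) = (n - 5)*(n - 4)*(n + 3)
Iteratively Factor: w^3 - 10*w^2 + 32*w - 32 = (w - 2)*(w^2 - 8*w + 16) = (w - 4)*(w - 2)*(w - 4)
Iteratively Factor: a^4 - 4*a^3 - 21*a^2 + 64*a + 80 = (a + 1)*(a^3 - 5*a^2 - 16*a + 80) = (a + 1)*(a + 4)*(a^2 - 9*a + 20) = (a - 5)*(a + 1)*(a + 4)*(a - 4)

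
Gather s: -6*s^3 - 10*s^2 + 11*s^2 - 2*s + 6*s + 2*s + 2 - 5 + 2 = -6*s^3 + s^2 + 6*s - 1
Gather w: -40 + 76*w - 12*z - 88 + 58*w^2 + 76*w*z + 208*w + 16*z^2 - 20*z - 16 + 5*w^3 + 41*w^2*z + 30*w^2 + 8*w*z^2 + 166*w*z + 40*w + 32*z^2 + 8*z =5*w^3 + w^2*(41*z + 88) + w*(8*z^2 + 242*z + 324) + 48*z^2 - 24*z - 144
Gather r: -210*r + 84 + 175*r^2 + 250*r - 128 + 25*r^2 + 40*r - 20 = 200*r^2 + 80*r - 64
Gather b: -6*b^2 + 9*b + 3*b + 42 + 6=-6*b^2 + 12*b + 48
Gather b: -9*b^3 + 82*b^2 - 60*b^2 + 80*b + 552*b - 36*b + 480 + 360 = -9*b^3 + 22*b^2 + 596*b + 840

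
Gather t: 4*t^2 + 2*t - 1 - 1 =4*t^2 + 2*t - 2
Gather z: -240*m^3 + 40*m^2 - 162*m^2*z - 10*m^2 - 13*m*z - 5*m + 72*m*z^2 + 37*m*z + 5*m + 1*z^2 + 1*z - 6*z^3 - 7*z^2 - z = -240*m^3 + 30*m^2 - 6*z^3 + z^2*(72*m - 6) + z*(-162*m^2 + 24*m)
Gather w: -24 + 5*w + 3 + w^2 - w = w^2 + 4*w - 21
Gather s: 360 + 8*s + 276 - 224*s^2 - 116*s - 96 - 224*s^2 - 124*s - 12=-448*s^2 - 232*s + 528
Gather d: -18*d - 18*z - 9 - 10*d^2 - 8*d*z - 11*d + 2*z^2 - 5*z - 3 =-10*d^2 + d*(-8*z - 29) + 2*z^2 - 23*z - 12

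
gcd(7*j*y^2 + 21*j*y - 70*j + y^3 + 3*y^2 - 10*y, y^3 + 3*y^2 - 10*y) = y^2 + 3*y - 10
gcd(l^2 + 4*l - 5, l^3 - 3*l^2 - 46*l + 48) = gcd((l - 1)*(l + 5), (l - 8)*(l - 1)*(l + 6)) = l - 1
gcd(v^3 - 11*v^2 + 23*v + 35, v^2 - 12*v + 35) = v^2 - 12*v + 35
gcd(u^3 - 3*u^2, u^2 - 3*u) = u^2 - 3*u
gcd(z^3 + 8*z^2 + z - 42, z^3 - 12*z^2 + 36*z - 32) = z - 2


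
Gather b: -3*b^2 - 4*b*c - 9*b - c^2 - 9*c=-3*b^2 + b*(-4*c - 9) - c^2 - 9*c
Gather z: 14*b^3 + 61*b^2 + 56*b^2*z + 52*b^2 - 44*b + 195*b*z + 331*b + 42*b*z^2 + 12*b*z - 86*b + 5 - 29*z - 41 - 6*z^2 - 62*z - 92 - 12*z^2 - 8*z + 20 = 14*b^3 + 113*b^2 + 201*b + z^2*(42*b - 18) + z*(56*b^2 + 207*b - 99) - 108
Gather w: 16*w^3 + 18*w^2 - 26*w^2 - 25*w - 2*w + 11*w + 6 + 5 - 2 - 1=16*w^3 - 8*w^2 - 16*w + 8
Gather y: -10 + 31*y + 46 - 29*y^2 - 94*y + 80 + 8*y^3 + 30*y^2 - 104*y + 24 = 8*y^3 + y^2 - 167*y + 140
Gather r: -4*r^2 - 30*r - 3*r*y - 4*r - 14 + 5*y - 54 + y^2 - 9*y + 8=-4*r^2 + r*(-3*y - 34) + y^2 - 4*y - 60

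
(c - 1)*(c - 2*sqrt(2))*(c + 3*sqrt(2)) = c^3 - c^2 + sqrt(2)*c^2 - 12*c - sqrt(2)*c + 12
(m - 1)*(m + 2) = m^2 + m - 2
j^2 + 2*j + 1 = (j + 1)^2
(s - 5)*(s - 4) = s^2 - 9*s + 20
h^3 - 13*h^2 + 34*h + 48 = (h - 8)*(h - 6)*(h + 1)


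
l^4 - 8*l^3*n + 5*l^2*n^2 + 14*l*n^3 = l*(l - 7*n)*(l - 2*n)*(l + n)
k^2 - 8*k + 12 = (k - 6)*(k - 2)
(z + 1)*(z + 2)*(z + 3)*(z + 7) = z^4 + 13*z^3 + 53*z^2 + 83*z + 42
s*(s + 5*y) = s^2 + 5*s*y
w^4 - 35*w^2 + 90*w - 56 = (w - 4)*(w - 2)*(w - 1)*(w + 7)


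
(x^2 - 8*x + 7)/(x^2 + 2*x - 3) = (x - 7)/(x + 3)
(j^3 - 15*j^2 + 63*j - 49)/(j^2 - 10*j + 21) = (j^2 - 8*j + 7)/(j - 3)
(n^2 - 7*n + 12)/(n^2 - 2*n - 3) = (n - 4)/(n + 1)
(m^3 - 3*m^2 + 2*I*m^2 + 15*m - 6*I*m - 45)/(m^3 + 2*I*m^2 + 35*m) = (m^3 + m^2*(-3 + 2*I) + 3*m*(5 - 2*I) - 45)/(m*(m^2 + 2*I*m + 35))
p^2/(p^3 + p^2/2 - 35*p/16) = 16*p/(16*p^2 + 8*p - 35)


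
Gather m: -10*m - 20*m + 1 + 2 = 3 - 30*m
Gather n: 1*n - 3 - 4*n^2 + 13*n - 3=-4*n^2 + 14*n - 6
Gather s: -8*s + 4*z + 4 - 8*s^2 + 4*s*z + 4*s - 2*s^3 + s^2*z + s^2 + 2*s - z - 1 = -2*s^3 + s^2*(z - 7) + s*(4*z - 2) + 3*z + 3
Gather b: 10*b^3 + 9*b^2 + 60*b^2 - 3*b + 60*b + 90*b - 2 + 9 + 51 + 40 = 10*b^3 + 69*b^2 + 147*b + 98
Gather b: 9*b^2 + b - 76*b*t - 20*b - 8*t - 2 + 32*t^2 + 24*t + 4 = 9*b^2 + b*(-76*t - 19) + 32*t^2 + 16*t + 2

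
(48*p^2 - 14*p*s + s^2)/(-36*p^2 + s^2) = (-8*p + s)/(6*p + s)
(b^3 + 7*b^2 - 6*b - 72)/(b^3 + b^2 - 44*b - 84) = (b^2 + b - 12)/(b^2 - 5*b - 14)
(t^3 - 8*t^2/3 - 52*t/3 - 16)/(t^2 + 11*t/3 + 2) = (3*t^3 - 8*t^2 - 52*t - 48)/(3*t^2 + 11*t + 6)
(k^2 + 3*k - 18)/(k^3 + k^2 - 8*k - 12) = (k + 6)/(k^2 + 4*k + 4)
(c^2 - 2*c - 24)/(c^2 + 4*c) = (c - 6)/c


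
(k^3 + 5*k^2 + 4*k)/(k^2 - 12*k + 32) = k*(k^2 + 5*k + 4)/(k^2 - 12*k + 32)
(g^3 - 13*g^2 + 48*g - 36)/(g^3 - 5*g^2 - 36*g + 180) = (g^2 - 7*g + 6)/(g^2 + g - 30)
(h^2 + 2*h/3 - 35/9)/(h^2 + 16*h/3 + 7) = (h - 5/3)/(h + 3)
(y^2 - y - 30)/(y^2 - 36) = (y + 5)/(y + 6)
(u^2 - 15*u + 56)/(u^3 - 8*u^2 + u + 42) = (u - 8)/(u^2 - u - 6)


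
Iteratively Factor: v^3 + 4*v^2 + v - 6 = (v + 2)*(v^2 + 2*v - 3) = (v + 2)*(v + 3)*(v - 1)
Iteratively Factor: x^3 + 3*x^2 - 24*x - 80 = (x - 5)*(x^2 + 8*x + 16) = (x - 5)*(x + 4)*(x + 4)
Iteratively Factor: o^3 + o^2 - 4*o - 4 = (o + 2)*(o^2 - o - 2) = (o - 2)*(o + 2)*(o + 1)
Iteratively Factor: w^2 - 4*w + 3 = (w - 1)*(w - 3)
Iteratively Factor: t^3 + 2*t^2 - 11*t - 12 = (t + 4)*(t^2 - 2*t - 3) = (t - 3)*(t + 4)*(t + 1)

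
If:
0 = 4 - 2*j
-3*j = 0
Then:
No Solution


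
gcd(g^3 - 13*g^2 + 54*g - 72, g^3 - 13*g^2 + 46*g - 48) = g - 3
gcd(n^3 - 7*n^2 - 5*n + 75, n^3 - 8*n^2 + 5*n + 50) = n^2 - 10*n + 25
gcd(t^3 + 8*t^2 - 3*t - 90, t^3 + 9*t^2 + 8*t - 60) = t^2 + 11*t + 30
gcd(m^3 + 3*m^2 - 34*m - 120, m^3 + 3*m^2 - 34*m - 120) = m^3 + 3*m^2 - 34*m - 120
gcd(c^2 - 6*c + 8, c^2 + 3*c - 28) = c - 4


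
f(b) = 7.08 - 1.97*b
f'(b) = -1.97000000000000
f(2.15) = 2.84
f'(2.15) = -1.97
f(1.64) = 3.85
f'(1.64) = -1.97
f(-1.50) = 10.04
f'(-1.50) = -1.97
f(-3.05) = 13.09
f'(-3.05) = -1.97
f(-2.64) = 12.28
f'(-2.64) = -1.97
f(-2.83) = 12.66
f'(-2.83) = -1.97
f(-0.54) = 8.14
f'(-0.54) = -1.97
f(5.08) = -2.93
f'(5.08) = -1.97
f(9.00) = -10.65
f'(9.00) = -1.97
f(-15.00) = 36.63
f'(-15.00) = -1.97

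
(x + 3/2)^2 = x^2 + 3*x + 9/4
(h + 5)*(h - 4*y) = h^2 - 4*h*y + 5*h - 20*y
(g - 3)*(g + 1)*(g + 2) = g^3 - 7*g - 6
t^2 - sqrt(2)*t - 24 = (t - 4*sqrt(2))*(t + 3*sqrt(2))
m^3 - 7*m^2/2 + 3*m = m*(m - 2)*(m - 3/2)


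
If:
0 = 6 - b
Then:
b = 6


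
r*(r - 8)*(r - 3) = r^3 - 11*r^2 + 24*r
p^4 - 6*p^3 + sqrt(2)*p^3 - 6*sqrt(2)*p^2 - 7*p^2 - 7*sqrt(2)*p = p*(p - 7)*(p + 1)*(p + sqrt(2))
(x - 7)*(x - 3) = x^2 - 10*x + 21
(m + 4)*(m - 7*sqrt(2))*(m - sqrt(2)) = m^3 - 8*sqrt(2)*m^2 + 4*m^2 - 32*sqrt(2)*m + 14*m + 56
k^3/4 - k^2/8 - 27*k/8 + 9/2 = (k/4 + 1)*(k - 3)*(k - 3/2)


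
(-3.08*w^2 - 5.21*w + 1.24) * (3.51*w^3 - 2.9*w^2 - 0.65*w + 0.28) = -10.8108*w^5 - 9.3551*w^4 + 21.4634*w^3 - 1.0719*w^2 - 2.2648*w + 0.3472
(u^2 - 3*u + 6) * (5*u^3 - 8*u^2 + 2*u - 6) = 5*u^5 - 23*u^4 + 56*u^3 - 60*u^2 + 30*u - 36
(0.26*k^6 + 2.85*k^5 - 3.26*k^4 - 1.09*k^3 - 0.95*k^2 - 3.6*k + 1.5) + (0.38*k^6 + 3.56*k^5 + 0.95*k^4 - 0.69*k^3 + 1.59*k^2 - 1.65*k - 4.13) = 0.64*k^6 + 6.41*k^5 - 2.31*k^4 - 1.78*k^3 + 0.64*k^2 - 5.25*k - 2.63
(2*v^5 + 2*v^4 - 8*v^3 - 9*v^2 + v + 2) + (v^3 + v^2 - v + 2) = 2*v^5 + 2*v^4 - 7*v^3 - 8*v^2 + 4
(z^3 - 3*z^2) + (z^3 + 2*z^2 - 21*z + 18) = 2*z^3 - z^2 - 21*z + 18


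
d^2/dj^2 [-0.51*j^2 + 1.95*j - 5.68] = -1.02000000000000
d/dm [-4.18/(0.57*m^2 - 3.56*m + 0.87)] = (4.7652*m - 14.8808)/(0.57*m^2 - 3.56*m + 0.87)^2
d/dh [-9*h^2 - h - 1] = -18*h - 1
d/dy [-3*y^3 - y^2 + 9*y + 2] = -9*y^2 - 2*y + 9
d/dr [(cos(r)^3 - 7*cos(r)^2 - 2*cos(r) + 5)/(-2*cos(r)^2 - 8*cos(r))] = (cos(r)^4 + 8*cos(r)^3 - 26*cos(r)^2 - 10*cos(r) - 20)*sin(r)/(2*(cos(r) + 4)^2*cos(r)^2)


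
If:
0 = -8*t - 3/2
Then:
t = -3/16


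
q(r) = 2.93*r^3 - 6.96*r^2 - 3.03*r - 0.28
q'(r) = 8.79*r^2 - 13.92*r - 3.03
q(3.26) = 17.39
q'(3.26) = 45.01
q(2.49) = -5.74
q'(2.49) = 16.81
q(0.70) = -4.81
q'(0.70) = -8.47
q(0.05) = -0.45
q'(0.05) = -3.70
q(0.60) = -3.97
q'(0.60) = -8.22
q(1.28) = -9.42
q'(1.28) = -6.45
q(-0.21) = 0.02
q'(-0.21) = 0.28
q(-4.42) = -375.87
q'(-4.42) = 230.22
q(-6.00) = -865.54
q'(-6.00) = 396.93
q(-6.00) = -865.54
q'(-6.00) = 396.93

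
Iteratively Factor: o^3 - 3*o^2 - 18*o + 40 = (o - 5)*(o^2 + 2*o - 8) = (o - 5)*(o + 4)*(o - 2)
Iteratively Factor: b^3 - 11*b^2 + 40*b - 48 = (b - 4)*(b^2 - 7*b + 12) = (b - 4)*(b - 3)*(b - 4)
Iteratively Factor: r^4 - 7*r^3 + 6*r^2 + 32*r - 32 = (r - 4)*(r^3 - 3*r^2 - 6*r + 8) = (r - 4)*(r + 2)*(r^2 - 5*r + 4) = (r - 4)*(r - 1)*(r + 2)*(r - 4)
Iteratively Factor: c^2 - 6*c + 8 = (c - 4)*(c - 2)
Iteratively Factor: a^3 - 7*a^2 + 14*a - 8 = (a - 1)*(a^2 - 6*a + 8) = (a - 2)*(a - 1)*(a - 4)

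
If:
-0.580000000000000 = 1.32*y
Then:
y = -0.44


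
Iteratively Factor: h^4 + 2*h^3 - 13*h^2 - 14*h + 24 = (h + 2)*(h^3 - 13*h + 12) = (h - 3)*(h + 2)*(h^2 + 3*h - 4) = (h - 3)*(h + 2)*(h + 4)*(h - 1)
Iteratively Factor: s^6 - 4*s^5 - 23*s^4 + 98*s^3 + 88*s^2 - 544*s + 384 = (s - 4)*(s^5 - 23*s^3 + 6*s^2 + 112*s - 96) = (s - 4)^2*(s^4 + 4*s^3 - 7*s^2 - 22*s + 24) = (s - 4)^2*(s - 2)*(s^3 + 6*s^2 + 5*s - 12) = (s - 4)^2*(s - 2)*(s - 1)*(s^2 + 7*s + 12) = (s - 4)^2*(s - 2)*(s - 1)*(s + 3)*(s + 4)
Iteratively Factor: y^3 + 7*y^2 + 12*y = (y + 3)*(y^2 + 4*y) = y*(y + 3)*(y + 4)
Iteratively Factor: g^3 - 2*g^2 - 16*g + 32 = (g - 2)*(g^2 - 16) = (g - 4)*(g - 2)*(g + 4)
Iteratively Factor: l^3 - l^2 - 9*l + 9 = (l - 1)*(l^2 - 9) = (l - 1)*(l + 3)*(l - 3)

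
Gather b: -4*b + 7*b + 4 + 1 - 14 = 3*b - 9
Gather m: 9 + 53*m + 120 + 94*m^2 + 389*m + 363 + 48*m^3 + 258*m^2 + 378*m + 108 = 48*m^3 + 352*m^2 + 820*m + 600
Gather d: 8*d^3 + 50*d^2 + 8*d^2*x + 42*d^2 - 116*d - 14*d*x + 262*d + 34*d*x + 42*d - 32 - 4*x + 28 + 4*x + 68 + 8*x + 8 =8*d^3 + d^2*(8*x + 92) + d*(20*x + 188) + 8*x + 72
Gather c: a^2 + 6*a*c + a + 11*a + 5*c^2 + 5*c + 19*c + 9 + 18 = a^2 + 12*a + 5*c^2 + c*(6*a + 24) + 27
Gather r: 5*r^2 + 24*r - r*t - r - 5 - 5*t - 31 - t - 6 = 5*r^2 + r*(23 - t) - 6*t - 42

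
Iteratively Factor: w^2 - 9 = (w - 3)*(w + 3)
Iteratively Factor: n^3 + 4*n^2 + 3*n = (n)*(n^2 + 4*n + 3) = n*(n + 1)*(n + 3)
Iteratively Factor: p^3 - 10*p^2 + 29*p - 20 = (p - 1)*(p^2 - 9*p + 20) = (p - 4)*(p - 1)*(p - 5)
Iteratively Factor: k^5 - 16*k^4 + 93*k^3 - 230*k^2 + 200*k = (k - 4)*(k^4 - 12*k^3 + 45*k^2 - 50*k) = (k - 5)*(k - 4)*(k^3 - 7*k^2 + 10*k) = k*(k - 5)*(k - 4)*(k^2 - 7*k + 10) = k*(k - 5)^2*(k - 4)*(k - 2)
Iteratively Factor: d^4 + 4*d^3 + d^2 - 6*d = (d + 2)*(d^3 + 2*d^2 - 3*d) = d*(d + 2)*(d^2 + 2*d - 3) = d*(d + 2)*(d + 3)*(d - 1)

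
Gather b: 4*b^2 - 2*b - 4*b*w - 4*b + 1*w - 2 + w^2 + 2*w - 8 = 4*b^2 + b*(-4*w - 6) + w^2 + 3*w - 10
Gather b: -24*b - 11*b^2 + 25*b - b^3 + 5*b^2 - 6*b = -b^3 - 6*b^2 - 5*b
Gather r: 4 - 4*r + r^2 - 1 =r^2 - 4*r + 3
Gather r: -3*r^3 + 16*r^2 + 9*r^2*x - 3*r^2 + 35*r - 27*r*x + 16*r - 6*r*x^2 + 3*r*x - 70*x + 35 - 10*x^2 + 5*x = -3*r^3 + r^2*(9*x + 13) + r*(-6*x^2 - 24*x + 51) - 10*x^2 - 65*x + 35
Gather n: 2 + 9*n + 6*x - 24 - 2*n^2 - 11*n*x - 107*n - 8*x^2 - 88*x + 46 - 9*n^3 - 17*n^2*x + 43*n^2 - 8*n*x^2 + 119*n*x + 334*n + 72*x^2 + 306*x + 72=-9*n^3 + n^2*(41 - 17*x) + n*(-8*x^2 + 108*x + 236) + 64*x^2 + 224*x + 96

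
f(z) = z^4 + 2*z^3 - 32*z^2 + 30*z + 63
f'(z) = 4*z^3 + 6*z^2 - 64*z + 30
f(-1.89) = -108.75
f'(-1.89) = 145.39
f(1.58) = 44.64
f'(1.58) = -40.36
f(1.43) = 50.49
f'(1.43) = -37.55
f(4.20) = 83.87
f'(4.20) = 163.39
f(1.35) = 53.42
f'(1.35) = -35.62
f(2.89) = 0.47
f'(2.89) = -8.30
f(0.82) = 67.64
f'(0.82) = -16.24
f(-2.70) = -237.50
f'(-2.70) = 167.81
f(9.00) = 5760.00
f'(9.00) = 2856.00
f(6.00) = 819.00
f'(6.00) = 726.00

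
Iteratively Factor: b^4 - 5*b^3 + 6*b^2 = (b - 2)*(b^3 - 3*b^2) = (b - 3)*(b - 2)*(b^2) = b*(b - 3)*(b - 2)*(b)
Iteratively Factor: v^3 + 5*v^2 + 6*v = (v + 2)*(v^2 + 3*v) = (v + 2)*(v + 3)*(v)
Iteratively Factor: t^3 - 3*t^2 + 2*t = (t - 2)*(t^2 - t) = (t - 2)*(t - 1)*(t)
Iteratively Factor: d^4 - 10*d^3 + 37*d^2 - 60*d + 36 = (d - 3)*(d^3 - 7*d^2 + 16*d - 12) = (d - 3)^2*(d^2 - 4*d + 4) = (d - 3)^2*(d - 2)*(d - 2)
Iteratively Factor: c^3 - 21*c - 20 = (c + 4)*(c^2 - 4*c - 5) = (c - 5)*(c + 4)*(c + 1)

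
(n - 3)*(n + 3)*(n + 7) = n^3 + 7*n^2 - 9*n - 63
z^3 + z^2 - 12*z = z*(z - 3)*(z + 4)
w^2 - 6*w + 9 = (w - 3)^2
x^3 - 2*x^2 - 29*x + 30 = (x - 6)*(x - 1)*(x + 5)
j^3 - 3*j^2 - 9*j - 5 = (j - 5)*(j + 1)^2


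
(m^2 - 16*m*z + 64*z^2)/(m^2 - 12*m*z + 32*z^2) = (-m + 8*z)/(-m + 4*z)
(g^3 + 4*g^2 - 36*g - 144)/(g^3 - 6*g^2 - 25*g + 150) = (g^2 + 10*g + 24)/(g^2 - 25)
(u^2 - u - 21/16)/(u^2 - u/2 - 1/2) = (-16*u^2 + 16*u + 21)/(8*(-2*u^2 + u + 1))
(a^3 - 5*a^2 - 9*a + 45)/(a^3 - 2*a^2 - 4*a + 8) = (a^3 - 5*a^2 - 9*a + 45)/(a^3 - 2*a^2 - 4*a + 8)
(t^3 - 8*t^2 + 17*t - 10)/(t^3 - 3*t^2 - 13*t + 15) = (t - 2)/(t + 3)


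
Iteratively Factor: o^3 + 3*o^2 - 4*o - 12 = (o + 2)*(o^2 + o - 6) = (o + 2)*(o + 3)*(o - 2)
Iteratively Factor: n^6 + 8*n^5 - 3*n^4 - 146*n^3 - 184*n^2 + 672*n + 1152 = (n - 3)*(n^5 + 11*n^4 + 30*n^3 - 56*n^2 - 352*n - 384) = (n - 3)^2*(n^4 + 14*n^3 + 72*n^2 + 160*n + 128) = (n - 3)^2*(n + 4)*(n^3 + 10*n^2 + 32*n + 32) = (n - 3)^2*(n + 4)^2*(n^2 + 6*n + 8) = (n - 3)^2*(n + 2)*(n + 4)^2*(n + 4)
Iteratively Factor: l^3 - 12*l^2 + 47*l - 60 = (l - 5)*(l^2 - 7*l + 12) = (l - 5)*(l - 4)*(l - 3)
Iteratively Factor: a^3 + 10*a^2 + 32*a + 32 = (a + 2)*(a^2 + 8*a + 16) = (a + 2)*(a + 4)*(a + 4)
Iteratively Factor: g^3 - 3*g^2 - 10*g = (g + 2)*(g^2 - 5*g) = g*(g + 2)*(g - 5)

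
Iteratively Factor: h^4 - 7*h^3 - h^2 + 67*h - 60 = (h - 5)*(h^3 - 2*h^2 - 11*h + 12) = (h - 5)*(h - 1)*(h^2 - h - 12) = (h - 5)*(h - 1)*(h + 3)*(h - 4)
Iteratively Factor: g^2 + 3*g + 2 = (g + 1)*(g + 2)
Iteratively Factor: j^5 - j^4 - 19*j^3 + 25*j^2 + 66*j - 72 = (j - 3)*(j^4 + 2*j^3 - 13*j^2 - 14*j + 24) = (j - 3)*(j + 2)*(j^3 - 13*j + 12) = (j - 3)*(j - 1)*(j + 2)*(j^2 + j - 12) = (j - 3)^2*(j - 1)*(j + 2)*(j + 4)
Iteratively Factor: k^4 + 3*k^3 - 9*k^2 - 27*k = (k - 3)*(k^3 + 6*k^2 + 9*k) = (k - 3)*(k + 3)*(k^2 + 3*k) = k*(k - 3)*(k + 3)*(k + 3)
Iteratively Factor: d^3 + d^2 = (d + 1)*(d^2) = d*(d + 1)*(d)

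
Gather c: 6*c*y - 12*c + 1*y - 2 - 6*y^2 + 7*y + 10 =c*(6*y - 12) - 6*y^2 + 8*y + 8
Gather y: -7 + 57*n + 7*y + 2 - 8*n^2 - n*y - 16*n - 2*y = -8*n^2 + 41*n + y*(5 - n) - 5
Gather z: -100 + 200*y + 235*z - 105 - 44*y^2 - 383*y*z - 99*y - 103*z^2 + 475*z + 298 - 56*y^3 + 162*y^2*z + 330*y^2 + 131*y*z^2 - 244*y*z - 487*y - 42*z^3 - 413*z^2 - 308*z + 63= -56*y^3 + 286*y^2 - 386*y - 42*z^3 + z^2*(131*y - 516) + z*(162*y^2 - 627*y + 402) + 156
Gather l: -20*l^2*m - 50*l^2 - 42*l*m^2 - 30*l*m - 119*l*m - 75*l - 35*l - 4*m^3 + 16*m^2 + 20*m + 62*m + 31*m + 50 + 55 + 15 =l^2*(-20*m - 50) + l*(-42*m^2 - 149*m - 110) - 4*m^3 + 16*m^2 + 113*m + 120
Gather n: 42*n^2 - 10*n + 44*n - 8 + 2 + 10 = 42*n^2 + 34*n + 4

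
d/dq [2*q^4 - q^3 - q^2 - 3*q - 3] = 8*q^3 - 3*q^2 - 2*q - 3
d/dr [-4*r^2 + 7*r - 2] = 7 - 8*r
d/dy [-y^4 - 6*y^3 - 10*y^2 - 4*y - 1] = -4*y^3 - 18*y^2 - 20*y - 4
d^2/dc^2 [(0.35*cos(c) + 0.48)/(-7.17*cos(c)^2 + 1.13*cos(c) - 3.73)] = (-0.0784081460724046*(1 - cos(c)^2)^2 - 0.0138939861578389*cos(c)^5 + 0.0801648951490661*cos(c)^3 - 0.00445045554964409*cos(c)^2 - 0.0667084096186263*cos(c) + 0.0618076822990064)/(-0.657798165137615*cos(c)^2 + 0.103669724770642*cos(c) - 0.342201834862385)^3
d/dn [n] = 1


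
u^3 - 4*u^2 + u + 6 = (u - 3)*(u - 2)*(u + 1)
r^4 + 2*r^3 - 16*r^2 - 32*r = r*(r - 4)*(r + 2)*(r + 4)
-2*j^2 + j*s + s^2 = (-j + s)*(2*j + s)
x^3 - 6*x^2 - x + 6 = (x - 6)*(x - 1)*(x + 1)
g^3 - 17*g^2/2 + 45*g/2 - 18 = (g - 4)*(g - 3)*(g - 3/2)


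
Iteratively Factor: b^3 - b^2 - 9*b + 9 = (b - 1)*(b^2 - 9) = (b - 1)*(b + 3)*(b - 3)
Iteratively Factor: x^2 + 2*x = (x + 2)*(x)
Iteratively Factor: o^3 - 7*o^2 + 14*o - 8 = (o - 2)*(o^2 - 5*o + 4) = (o - 2)*(o - 1)*(o - 4)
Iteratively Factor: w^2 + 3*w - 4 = (w - 1)*(w + 4)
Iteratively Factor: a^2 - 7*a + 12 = (a - 3)*(a - 4)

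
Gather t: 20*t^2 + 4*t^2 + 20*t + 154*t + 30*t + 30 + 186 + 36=24*t^2 + 204*t + 252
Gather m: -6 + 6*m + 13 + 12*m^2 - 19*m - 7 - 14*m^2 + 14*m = -2*m^2 + m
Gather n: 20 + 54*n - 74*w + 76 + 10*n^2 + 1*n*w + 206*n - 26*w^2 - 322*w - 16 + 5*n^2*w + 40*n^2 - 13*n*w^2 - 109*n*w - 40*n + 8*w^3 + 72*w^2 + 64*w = n^2*(5*w + 50) + n*(-13*w^2 - 108*w + 220) + 8*w^3 + 46*w^2 - 332*w + 80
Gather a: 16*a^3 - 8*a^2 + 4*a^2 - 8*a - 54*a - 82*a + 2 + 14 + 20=16*a^3 - 4*a^2 - 144*a + 36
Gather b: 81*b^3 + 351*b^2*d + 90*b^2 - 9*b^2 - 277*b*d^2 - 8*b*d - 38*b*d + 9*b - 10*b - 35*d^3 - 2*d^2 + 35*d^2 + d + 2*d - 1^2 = 81*b^3 + b^2*(351*d + 81) + b*(-277*d^2 - 46*d - 1) - 35*d^3 + 33*d^2 + 3*d - 1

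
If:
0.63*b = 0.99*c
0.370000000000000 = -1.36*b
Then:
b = -0.27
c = -0.17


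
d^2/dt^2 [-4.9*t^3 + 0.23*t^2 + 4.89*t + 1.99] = 0.46 - 29.4*t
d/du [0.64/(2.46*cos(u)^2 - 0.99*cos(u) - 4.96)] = (3.1488*cos(u) - 0.6336)*sin(u)/(-2.46*cos(u)^2 + 0.99*cos(u) + 4.96)^2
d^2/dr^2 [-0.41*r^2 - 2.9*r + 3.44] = -0.820000000000000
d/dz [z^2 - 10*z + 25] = 2*z - 10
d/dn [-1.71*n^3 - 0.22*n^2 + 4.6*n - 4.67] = -5.13*n^2 - 0.44*n + 4.6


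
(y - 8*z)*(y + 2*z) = y^2 - 6*y*z - 16*z^2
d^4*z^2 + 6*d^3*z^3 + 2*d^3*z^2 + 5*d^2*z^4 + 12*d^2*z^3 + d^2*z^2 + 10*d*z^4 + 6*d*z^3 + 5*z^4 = (d + z)*(d + 5*z)*(d*z + z)^2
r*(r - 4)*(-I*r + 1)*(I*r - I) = r^4 - 5*r^3 + I*r^3 + 4*r^2 - 5*I*r^2 + 4*I*r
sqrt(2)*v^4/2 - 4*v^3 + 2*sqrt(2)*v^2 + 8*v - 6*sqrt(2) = (v - 3*sqrt(2))*(v - sqrt(2))^2*(sqrt(2)*v/2 + 1)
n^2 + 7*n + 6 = (n + 1)*(n + 6)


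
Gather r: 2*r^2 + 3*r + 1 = 2*r^2 + 3*r + 1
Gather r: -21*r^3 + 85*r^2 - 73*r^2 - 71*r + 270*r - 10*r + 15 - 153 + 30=-21*r^3 + 12*r^2 + 189*r - 108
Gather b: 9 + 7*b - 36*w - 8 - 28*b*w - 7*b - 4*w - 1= -28*b*w - 40*w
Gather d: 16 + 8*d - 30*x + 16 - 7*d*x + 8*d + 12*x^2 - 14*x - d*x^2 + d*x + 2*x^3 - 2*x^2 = d*(-x^2 - 6*x + 16) + 2*x^3 + 10*x^2 - 44*x + 32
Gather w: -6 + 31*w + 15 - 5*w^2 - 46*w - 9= -5*w^2 - 15*w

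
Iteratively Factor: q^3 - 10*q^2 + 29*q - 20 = (q - 5)*(q^2 - 5*q + 4) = (q - 5)*(q - 4)*(q - 1)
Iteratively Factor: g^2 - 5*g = (g - 5)*(g)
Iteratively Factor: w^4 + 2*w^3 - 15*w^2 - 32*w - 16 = (w - 4)*(w^3 + 6*w^2 + 9*w + 4) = (w - 4)*(w + 4)*(w^2 + 2*w + 1) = (w - 4)*(w + 1)*(w + 4)*(w + 1)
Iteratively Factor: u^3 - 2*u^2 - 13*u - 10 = (u - 5)*(u^2 + 3*u + 2) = (u - 5)*(u + 2)*(u + 1)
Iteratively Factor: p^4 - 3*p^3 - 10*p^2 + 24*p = (p - 4)*(p^3 + p^2 - 6*p) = (p - 4)*(p + 3)*(p^2 - 2*p) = (p - 4)*(p - 2)*(p + 3)*(p)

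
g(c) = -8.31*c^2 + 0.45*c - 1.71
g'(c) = 0.45 - 16.62*c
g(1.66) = -23.86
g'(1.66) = -27.14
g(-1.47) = -20.33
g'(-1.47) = 24.88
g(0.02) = -1.70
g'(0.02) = 0.12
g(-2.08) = -38.60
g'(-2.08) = 35.02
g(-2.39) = -50.25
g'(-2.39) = 40.17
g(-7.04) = -416.73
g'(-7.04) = 117.45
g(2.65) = -58.87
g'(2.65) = -43.59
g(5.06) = -212.20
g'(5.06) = -83.65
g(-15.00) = -1878.21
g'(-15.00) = 249.75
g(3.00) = -75.15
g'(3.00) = -49.41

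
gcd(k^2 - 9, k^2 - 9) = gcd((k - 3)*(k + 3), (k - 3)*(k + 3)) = k^2 - 9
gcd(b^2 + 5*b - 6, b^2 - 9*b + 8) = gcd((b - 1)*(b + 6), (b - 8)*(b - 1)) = b - 1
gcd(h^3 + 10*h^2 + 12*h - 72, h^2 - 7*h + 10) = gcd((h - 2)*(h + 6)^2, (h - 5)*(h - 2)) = h - 2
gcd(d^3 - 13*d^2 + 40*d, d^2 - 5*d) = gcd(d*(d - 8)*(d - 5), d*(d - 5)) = d^2 - 5*d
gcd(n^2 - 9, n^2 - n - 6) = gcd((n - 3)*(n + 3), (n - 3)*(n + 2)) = n - 3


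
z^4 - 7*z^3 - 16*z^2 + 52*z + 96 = (z - 8)*(z - 3)*(z + 2)^2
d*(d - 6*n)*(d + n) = d^3 - 5*d^2*n - 6*d*n^2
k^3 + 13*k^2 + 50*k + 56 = (k + 2)*(k + 4)*(k + 7)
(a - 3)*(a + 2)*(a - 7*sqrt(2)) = a^3 - 7*sqrt(2)*a^2 - a^2 - 6*a + 7*sqrt(2)*a + 42*sqrt(2)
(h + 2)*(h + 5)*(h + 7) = h^3 + 14*h^2 + 59*h + 70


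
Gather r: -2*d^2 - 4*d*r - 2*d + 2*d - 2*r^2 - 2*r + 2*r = -2*d^2 - 4*d*r - 2*r^2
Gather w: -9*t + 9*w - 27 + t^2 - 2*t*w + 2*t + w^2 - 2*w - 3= t^2 - 7*t + w^2 + w*(7 - 2*t) - 30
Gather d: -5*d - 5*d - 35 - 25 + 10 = -10*d - 50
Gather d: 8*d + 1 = 8*d + 1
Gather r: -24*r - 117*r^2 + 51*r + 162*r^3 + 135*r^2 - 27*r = 162*r^3 + 18*r^2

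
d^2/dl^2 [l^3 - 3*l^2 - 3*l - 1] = 6*l - 6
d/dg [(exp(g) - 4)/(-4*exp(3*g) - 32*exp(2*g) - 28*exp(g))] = (exp(3*g)/2 - exp(2*g) - 16*exp(g) - 7)*exp(-g)/(exp(4*g) + 16*exp(3*g) + 78*exp(2*g) + 112*exp(g) + 49)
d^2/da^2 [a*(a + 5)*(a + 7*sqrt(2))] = 6*a + 10 + 14*sqrt(2)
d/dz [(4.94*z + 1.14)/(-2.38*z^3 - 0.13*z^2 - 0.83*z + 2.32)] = (23.5144*z^3 + 8.7818*z^2 + 0.2964*z + 12.407)/(5.6644*z^6 + 0.6188*z^5 + 3.9677*z^4 - 10.8274*z^3 + 0.0857*z^2 - 3.8512*z + 5.3824)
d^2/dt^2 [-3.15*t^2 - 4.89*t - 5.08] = -6.30000000000000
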